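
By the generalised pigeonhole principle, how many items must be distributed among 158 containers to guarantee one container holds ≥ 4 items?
n = (4 − 1)·158 + 1 = 475

By the generalised pigeonhole principle, to guarantee some box contains ≥ r objects we need more than (r − 1) · k objects total. Threshold: n = (r − 1) · k + 1. With r = 4 and k = 158: n = 3 · 158 + 1 = 474 + 1 = 475. For n = 474 = 3 · 158, we can put exactly 3 objects in every box, avoiding 4 in any single one — so 475 is tight.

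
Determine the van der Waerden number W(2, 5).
W(2, 5) = 178

W(2, 5) = 178. The lower bound W(2, 5) > 177 comes from an explicit good 2-colouring of [1, 177]; the upper bound W(2, 5) ≤ 178 was verified by exhaustive search over 2-colourings of [1, 178].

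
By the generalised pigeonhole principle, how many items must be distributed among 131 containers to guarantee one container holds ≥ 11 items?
n = (11 − 1)·131 + 1 = 1311

By the generalised pigeonhole principle, to guarantee some box contains ≥ r objects we need more than (r − 1) · k objects total. Threshold: n = (r − 1) · k + 1. With r = 11 and k = 131: n = 10 · 131 + 1 = 1310 + 1 = 1311. For n = 1310 = 10 · 131, we can put exactly 10 objects in every box, avoiding 11 in any single one — so 1311 is tight.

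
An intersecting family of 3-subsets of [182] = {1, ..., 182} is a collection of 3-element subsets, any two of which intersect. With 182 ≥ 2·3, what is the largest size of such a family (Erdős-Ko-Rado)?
max |F| = C(181, 2) = 16290

The Erdős-Ko-Rado theorem states: for n ≥ 2k, an intersecting family of k-subsets of an n-element set has size at most C(n − 1, k − 1), with equality for 'star' families {A ⊆ [n] : |A| = k, i ∈ A} (fix an element i). For n = 182, k = 3: C(181, 2) = 16290.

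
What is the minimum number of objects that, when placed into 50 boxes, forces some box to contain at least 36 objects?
n = (36 − 1)·50 + 1 = 1751

By the generalised pigeonhole principle, to guarantee some box contains ≥ r objects we need more than (r − 1) · k objects total. Threshold: n = (r − 1) · k + 1. With r = 36 and k = 50: n = 35 · 50 + 1 = 1750 + 1 = 1751. For n = 1750 = 35 · 50, we can put exactly 35 objects in every box, avoiding 36 in any single one — so 1751 is tight.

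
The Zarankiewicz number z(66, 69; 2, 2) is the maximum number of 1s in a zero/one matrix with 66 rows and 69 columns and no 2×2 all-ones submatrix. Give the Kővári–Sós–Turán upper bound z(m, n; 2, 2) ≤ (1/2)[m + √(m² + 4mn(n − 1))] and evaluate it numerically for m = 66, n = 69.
z(66, 69; 2, 2) ≤ (1/2)[66 + √(66² + 4·66·69·68)] = (1/2)[66 + √1243044] = 590.4594

Kővári–Sós–Turán: let r_1, ..., r_66 be the row sums and z = Σ r_i the total number of 1s. Each pair of columns can share at most one row with both entries 1 (else a 2×2 all-ones block appears), so Σ_i C(r_i, 2) ≤ C(69, 2) = 2346. By convexity Σ_i C(r_i, 2) ≥ 66·C(z/66, 2) = z(z − 66)/(2·66), giving z² − 66z − 66·69·68 ≤ 0 and hence z ≤ (1/2)[66 + √(4356 + 4·309672)] = (1/2)[66 + √1243044] ≈ (1/2)(66 + 1114.9188) = 590.4594.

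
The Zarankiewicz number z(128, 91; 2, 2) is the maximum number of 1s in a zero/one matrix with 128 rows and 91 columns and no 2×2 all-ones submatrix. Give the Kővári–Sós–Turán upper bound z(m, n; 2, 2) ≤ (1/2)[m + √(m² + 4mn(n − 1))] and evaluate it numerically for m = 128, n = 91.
z(128, 91; 2, 2) ≤ (1/2)[128 + √(128² + 4·128·91·90)] = (1/2)[128 + √4209664] = 1089.8733

Kővári–Sós–Turán: let r_1, ..., r_128 be the row sums and z = Σ r_i the total number of 1s. Each pair of columns can share at most one row with both entries 1 (else a 2×2 all-ones block appears), so Σ_i C(r_i, 2) ≤ C(91, 2) = 4095. By convexity Σ_i C(r_i, 2) ≥ 128·C(z/128, 2) = z(z − 128)/(2·128), giving z² − 128z − 128·91·90 ≤ 0 and hence z ≤ (1/2)[128 + √(16384 + 4·1048320)] = (1/2)[128 + √4209664] ≈ (1/2)(128 + 2051.7466) = 1089.8733.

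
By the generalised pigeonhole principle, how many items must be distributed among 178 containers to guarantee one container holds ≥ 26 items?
n = (26 − 1)·178 + 1 = 4451

By the generalised pigeonhole principle, to guarantee some box contains ≥ r objects we need more than (r − 1) · k objects total. Threshold: n = (r − 1) · k + 1. With r = 26 and k = 178: n = 25 · 178 + 1 = 4450 + 1 = 4451. For n = 4450 = 25 · 178, we can put exactly 25 objects in every box, avoiding 26 in any single one — so 4451 is tight.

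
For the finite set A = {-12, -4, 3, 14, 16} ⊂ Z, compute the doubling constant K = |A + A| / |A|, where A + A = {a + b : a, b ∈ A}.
K = |A + A| / |A| = 15/5 = 3

Enumerate A + A = {a + b : a, b ∈ A}. With |A| = 5, there are |A|^2 = 25 ordered sum pairs; collecting distinct values, A + A = {-24, -16, -9, -8, -1, 2, 4, 6, 10, 12, 17, 19, 28, 30, 32}, so |A + A| = 15. Thus K = 15/5 = 3. For comparison, the minimum possible |A + A| over all 5-element sets is 2·5 − 1 = 9 (so min K = 9/5), attained only by arithmetic progressions.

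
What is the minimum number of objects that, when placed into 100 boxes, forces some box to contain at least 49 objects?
n = (49 − 1)·100 + 1 = 4801

By the generalised pigeonhole principle, to guarantee some box contains ≥ r objects we need more than (r − 1) · k objects total. Threshold: n = (r − 1) · k + 1. With r = 49 and k = 100: n = 48 · 100 + 1 = 4800 + 1 = 4801. For n = 4800 = 48 · 100, we can put exactly 48 objects in every box, avoiding 49 in any single one — so 4801 is tight.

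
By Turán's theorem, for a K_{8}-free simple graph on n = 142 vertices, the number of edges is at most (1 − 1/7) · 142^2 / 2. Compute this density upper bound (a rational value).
Turán density bound = (6/7) · 142^2/2 = 60492/7 ≈ 8641.7143

Turán's theorem: ex(n, K_{r+1}) is achieved by the complete r-partite Turán graph T(n, r) with parts as balanced as possible, and is at most (1 − 1/r) · n^2/2. For r = 7, n = 142: the density bound is (6/7) · 20164/2 = 60492/7 ≈ 8641.7143. The integer-valued extremum is e(T(142, 7)) = 8641, which is strictly less than the density bound 60492/7 since 7 ∤ 142 (the parts of T(142, 7) cannot all be equal).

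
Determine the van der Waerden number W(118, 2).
W(118, 2) = 118 + 1 = 119

A 2-term AP is any pair of integers, so a monochromatic 2-AP exists iff some colour is used at least twice. With 118 colours, the colouring i ↦ i on {1, ..., 118} uses each colour once, avoiding any monochromatic pair, so W(118, 2) > 118. For {1, ..., 119}, pigeonhole forces two integers of the same colour, which form a monochromatic 2-AP. Hence W(118, 2) = 119.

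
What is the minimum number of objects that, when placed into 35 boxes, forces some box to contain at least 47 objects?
n = (47 − 1)·35 + 1 = 1611

By the generalised pigeonhole principle, to guarantee some box contains ≥ r objects we need more than (r − 1) · k objects total. Threshold: n = (r − 1) · k + 1. With r = 47 and k = 35: n = 46 · 35 + 1 = 1610 + 1 = 1611. For n = 1610 = 46 · 35, we can put exactly 46 objects in every box, avoiding 47 in any single one — so 1611 is tight.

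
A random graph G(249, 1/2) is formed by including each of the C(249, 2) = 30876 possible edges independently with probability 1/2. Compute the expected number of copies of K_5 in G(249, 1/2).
E[# K_5] = C(249, 5) · (1/2)^C(5, 2) = 7660690674 / 2^10 = 3830345337/512 ≈ 7481143.236328

For each 5-subset S of vertices (there are C(249, 5) = 7660690674 such S), let X_S = 1 if S induces a K_5 (all C(5, 2) = 10 edges present). Then P(X_S = 1) = (1/2)^10 = 1/1024. By linearity of expectation, E[# K_5] = C(249, 5) · (1/2)^10 = 7660690674 / 1024 = 3830345337/512 ≈ 7481143.236328.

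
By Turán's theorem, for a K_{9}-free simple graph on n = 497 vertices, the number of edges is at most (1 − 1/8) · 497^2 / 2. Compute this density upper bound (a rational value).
Turán density bound = (7/8) · 497^2/2 = 1729063/16 ≈ 108066.4375

Turán's theorem: ex(n, K_{r+1}) is achieved by the complete r-partite Turán graph T(n, r) with parts as balanced as possible, and is at most (1 − 1/r) · n^2/2. For r = 8, n = 497: the density bound is (7/8) · 247009/2 = 1729063/16 ≈ 108066.4375. The integer-valued extremum is e(T(497, 8)) = 108066, which is strictly less than the density bound 1729063/16 since 8 ∤ 497 (the parts of T(497, 8) cannot all be equal).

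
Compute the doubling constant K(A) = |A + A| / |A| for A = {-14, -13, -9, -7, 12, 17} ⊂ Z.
K = |A + A| / |A| = 20/6 = 10/3

Enumerate A + A = {a + b : a, b ∈ A}. With |A| = 6, there are |A|^2 = 36 ordered sum pairs; collecting distinct values, A + A = {-28, -27, -26, -23, -22, -21, -20, -18, -16, -14, -2, -1, 3, 4, 5, 8, 10, 24, 29, 34}, so |A + A| = 20. Thus K = 20/6 = 10/3. For comparison, the minimum possible |A + A| over all 6-element sets is 2·6 − 1 = 11 (so min K = 11/6), attained only by arithmetic progressions.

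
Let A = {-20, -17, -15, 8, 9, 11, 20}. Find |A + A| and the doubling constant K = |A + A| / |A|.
K = |A + A| / |A| = 26/7

Enumerate A + A = {a + b : a, b ∈ A}. With |A| = 7, there are |A|^2 = 49 ordered sum pairs; collecting distinct values, A + A = {-40, -37, -35, -34, -32, -30, -12, -11, -9, -8, -7, -6, -4, 0, 3, 5, 16, 17, 18, 19, 20, 22, 28, 29, 31, 40}, so |A + A| = 26. Thus K = 26/7. For comparison, the minimum possible |A + A| over all 7-element sets is 2·7 − 1 = 13 (so min K = 13/7), attained only by arithmetic progressions.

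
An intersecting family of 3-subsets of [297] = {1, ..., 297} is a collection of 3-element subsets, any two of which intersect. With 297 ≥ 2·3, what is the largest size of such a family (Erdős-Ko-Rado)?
max |F| = C(296, 2) = 43660

The Erdős-Ko-Rado theorem states: for n ≥ 2k, an intersecting family of k-subsets of an n-element set has size at most C(n − 1, k − 1), with equality for 'star' families {A ⊆ [n] : |A| = k, i ∈ A} (fix an element i). For n = 297, k = 3: C(296, 2) = 43660.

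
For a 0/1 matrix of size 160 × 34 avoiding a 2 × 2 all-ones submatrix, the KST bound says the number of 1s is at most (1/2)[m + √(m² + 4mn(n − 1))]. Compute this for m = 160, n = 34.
z(160, 34; 2, 2) ≤ (1/2)[160 + √(160² + 4·160·34·33)] = (1/2)[160 + √743680] = 511.1844

Kővári–Sós–Turán: let r_1, ..., r_160 be the row sums and z = Σ r_i the total number of 1s. Each pair of columns can share at most one row with both entries 1 (else a 2×2 all-ones block appears), so Σ_i C(r_i, 2) ≤ C(34, 2) = 561. By convexity Σ_i C(r_i, 2) ≥ 160·C(z/160, 2) = z(z − 160)/(2·160), giving z² − 160z − 160·34·33 ≤ 0 and hence z ≤ (1/2)[160 + √(25600 + 4·179520)] = (1/2)[160 + √743680] ≈ (1/2)(160 + 862.3688) = 511.1844.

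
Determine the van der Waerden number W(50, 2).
W(50, 2) = 50 + 1 = 51

A 2-term AP is any pair of integers, so a monochromatic 2-AP exists iff some colour is used at least twice. With 50 colours, the colouring i ↦ i on {1, ..., 50} uses each colour once, avoiding any monochromatic pair, so W(50, 2) > 50. For {1, ..., 51}, pigeonhole forces two integers of the same colour, which form a monochromatic 2-AP. Hence W(50, 2) = 51.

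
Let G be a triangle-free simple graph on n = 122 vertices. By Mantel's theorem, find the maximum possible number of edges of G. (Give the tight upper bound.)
ex(122, K_3) = ⌊122^2/4⌋ = 3721

Mantel (1907): a triangle-free graph on n vertices has at most ⌊n^2/4⌋ edges, with equality for the complete bipartite graph K_{⌊n/2⌋, ⌈n/2⌉}. For n = 122: ⌊122^2/4⌋ = ⌊14884/4⌋ = 3721. The extremal graph is K_{61, 61}, which has 61·61 = 3721 edges.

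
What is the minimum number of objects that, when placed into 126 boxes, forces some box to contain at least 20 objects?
n = (20 − 1)·126 + 1 = 2395

By the generalised pigeonhole principle, to guarantee some box contains ≥ r objects we need more than (r − 1) · k objects total. Threshold: n = (r − 1) · k + 1. With r = 20 and k = 126: n = 19 · 126 + 1 = 2394 + 1 = 2395. For n = 2394 = 19 · 126, we can put exactly 19 objects in every box, avoiding 20 in any single one — so 2395 is tight.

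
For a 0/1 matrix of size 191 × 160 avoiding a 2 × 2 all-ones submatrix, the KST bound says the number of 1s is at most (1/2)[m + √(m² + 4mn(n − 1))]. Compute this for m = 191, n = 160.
z(191, 160; 2, 2) ≤ (1/2)[191 + √(191² + 4·191·160·159)] = (1/2)[191 + √19472641] = 2301.8908

Kővári–Sós–Turán: let r_1, ..., r_191 be the row sums and z = Σ r_i the total number of 1s. Each pair of columns can share at most one row with both entries 1 (else a 2×2 all-ones block appears), so Σ_i C(r_i, 2) ≤ C(160, 2) = 12720. By convexity Σ_i C(r_i, 2) ≥ 191·C(z/191, 2) = z(z − 191)/(2·191), giving z² − 191z − 191·160·159 ≤ 0 and hence z ≤ (1/2)[191 + √(36481 + 4·4859040)] = (1/2)[191 + √19472641] ≈ (1/2)(191 + 4412.7815) = 2301.8908.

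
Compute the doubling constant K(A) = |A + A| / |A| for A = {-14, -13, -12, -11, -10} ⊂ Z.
K = |A + A| / |A| = 9/5

Enumerate A + A = {a + b : a, b ∈ A}. With |A| = 5, there are |A|^2 = 25 ordered sum pairs; collecting distinct values, A + A = {-28, -27, -26, -25, -24, -23, -22, -21, -20}, so |A + A| = 9. Thus K = 9/5. Here |A + A| = 2|A| − 1 = 9, the minimum possible — so K = 9/5 is minimal, which holds iff A is an arithmetic progression.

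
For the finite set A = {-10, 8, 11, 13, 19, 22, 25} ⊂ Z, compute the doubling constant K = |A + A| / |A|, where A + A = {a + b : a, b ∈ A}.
K = |A + A| / |A| = 24/7

Enumerate A + A = {a + b : a, b ∈ A}. With |A| = 7, there are |A|^2 = 49 ordered sum pairs; collecting distinct values, A + A = {-20, -2, 1, 3, 9, 12, 15, 16, 19, 21, 22, 24, 26, 27, 30, 32, 33, 35, 36, 38, 41, 44, 47, 50}, so |A + A| = 24. Thus K = 24/7. For comparison, the minimum possible |A + A| over all 7-element sets is 2·7 − 1 = 13 (so min K = 13/7), attained only by arithmetic progressions.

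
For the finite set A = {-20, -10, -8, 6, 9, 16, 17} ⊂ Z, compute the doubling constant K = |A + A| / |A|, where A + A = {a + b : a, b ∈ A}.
K = |A + A| / |A| = 27/7

Enumerate A + A = {a + b : a, b ∈ A}. With |A| = 7, there are |A|^2 = 49 ordered sum pairs; collecting distinct values, A + A = {-40, -30, -28, -20, -18, -16, -14, -11, -4, -3, -2, -1, 1, 6, 7, 8, 9, 12, 15, 18, 22, 23, 25, 26, 32, 33, 34}, so |A + A| = 27. Thus K = 27/7. For comparison, the minimum possible |A + A| over all 7-element sets is 2·7 − 1 = 13 (so min K = 13/7), attained only by arithmetic progressions.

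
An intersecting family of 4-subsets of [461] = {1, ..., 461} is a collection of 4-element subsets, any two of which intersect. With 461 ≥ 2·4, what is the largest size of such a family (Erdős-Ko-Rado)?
max |F| = C(460, 3) = 16117020

The Erdős-Ko-Rado theorem states: for n ≥ 2k, an intersecting family of k-subsets of an n-element set has size at most C(n − 1, k − 1), with equality for 'star' families {A ⊆ [n] : |A| = k, i ∈ A} (fix an element i). For n = 461, k = 4: C(460, 3) = 16117020.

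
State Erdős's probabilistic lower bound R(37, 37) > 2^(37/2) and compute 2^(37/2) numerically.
2^(37/2) = 370727.6001; so R(37, 37) > 370727.6001

Colour each edge of K_n uniformly at random with red/blue. The expected number of monochromatic K_37 is C(n, 37) · 2 · 2^(−C(37,2)). If C(n, 37) · 2^(1 − C(37,2)) < 1, then with positive probability no monochromatic K_37 exists, so R(37, 37) > n. The standard estimate C(n, 37) ≤ n^37/37! shows this inequality holds whenever n ≤ 2^(37/2) (since 37! · 2^(C(37,2) − 1) > 2^(37^2/2) ≥ n^37). Hence R(37, 37) > 2^(37/2) = 370727.6001.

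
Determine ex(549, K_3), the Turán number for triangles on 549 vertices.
ex(549, K_3) = ⌊549^2/4⌋ = 75350

Mantel (1907): a triangle-free graph on n vertices has at most ⌊n^2/4⌋ edges, with equality for the complete bipartite graph K_{⌊n/2⌋, ⌈n/2⌉}. For n = 549: ⌊549^2/4⌋ = ⌊301401/4⌋ = 75350. The extremal graph is K_{274, 275}, which has 274·275 = 75350 edges.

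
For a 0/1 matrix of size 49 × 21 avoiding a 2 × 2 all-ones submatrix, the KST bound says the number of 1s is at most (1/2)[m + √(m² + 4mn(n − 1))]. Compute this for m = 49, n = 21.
z(49, 21; 2, 2) ≤ (1/2)[49 + √(49² + 4·49·21·20)] = (1/2)[49 + √84721] = 170.0344

Kővári–Sós–Turán: let r_1, ..., r_49 be the row sums and z = Σ r_i the total number of 1s. Each pair of columns can share at most one row with both entries 1 (else a 2×2 all-ones block appears), so Σ_i C(r_i, 2) ≤ C(21, 2) = 210. By convexity Σ_i C(r_i, 2) ≥ 49·C(z/49, 2) = z(z − 49)/(2·49), giving z² − 49z − 49·21·20 ≤ 0 and hence z ≤ (1/2)[49 + √(2401 + 4·20580)] = (1/2)[49 + √84721] ≈ (1/2)(49 + 291.0687) = 170.0344.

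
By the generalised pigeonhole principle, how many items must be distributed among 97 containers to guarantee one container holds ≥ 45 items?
n = (45 − 1)·97 + 1 = 4269

By the generalised pigeonhole principle, to guarantee some box contains ≥ r objects we need more than (r − 1) · k objects total. Threshold: n = (r − 1) · k + 1. With r = 45 and k = 97: n = 44 · 97 + 1 = 4268 + 1 = 4269. For n = 4268 = 44 · 97, we can put exactly 44 objects in every box, avoiding 45 in any single one — so 4269 is tight.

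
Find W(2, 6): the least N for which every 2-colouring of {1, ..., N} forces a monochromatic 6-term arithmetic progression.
W(2, 6) = 1132

W(2, 6) = 1132. The lower bound W(2, 6) > 1131 comes from an explicit good 2-colouring of [1, 1131]; the upper bound W(2, 6) ≤ 1132 was verified by exhaustive search over 2-colourings of [1, 1132].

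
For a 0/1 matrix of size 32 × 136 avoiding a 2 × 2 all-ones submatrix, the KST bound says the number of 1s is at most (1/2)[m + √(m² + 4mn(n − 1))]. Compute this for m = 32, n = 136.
z(32, 136; 2, 2) ≤ (1/2)[32 + √(32² + 4·32·136·135)] = (1/2)[32 + √2351104] = 782.6655

Kővári–Sós–Turán: let r_1, ..., r_32 be the row sums and z = Σ r_i the total number of 1s. Each pair of columns can share at most one row with both entries 1 (else a 2×2 all-ones block appears), so Σ_i C(r_i, 2) ≤ C(136, 2) = 9180. By convexity Σ_i C(r_i, 2) ≥ 32·C(z/32, 2) = z(z − 32)/(2·32), giving z² − 32z − 32·136·135 ≤ 0 and hence z ≤ (1/2)[32 + √(1024 + 4·587520)] = (1/2)[32 + √2351104] ≈ (1/2)(32 + 1533.331) = 782.6655.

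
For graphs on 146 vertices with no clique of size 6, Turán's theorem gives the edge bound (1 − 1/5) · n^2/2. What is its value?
Turán density bound = (4/5) · 146^2/2 = 42632/5 ≈ 8526.4

Turán's theorem: ex(n, K_{r+1}) is achieved by the complete r-partite Turán graph T(n, r) with parts as balanced as possible, and is at most (1 − 1/r) · n^2/2. For r = 5, n = 146: the density bound is (4/5) · 21316/2 = 42632/5 ≈ 8526.4. The integer-valued extremum is e(T(146, 5)) = 8526, which is strictly less than the density bound 42632/5 since 5 ∤ 146 (the parts of T(146, 5) cannot all be equal).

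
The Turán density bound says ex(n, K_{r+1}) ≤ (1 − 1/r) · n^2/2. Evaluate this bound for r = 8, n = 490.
Turán density bound = (7/8) · 490^2/2 = 420175/4 ≈ 105043.75

Turán's theorem: ex(n, K_{r+1}) is achieved by the complete r-partite Turán graph T(n, r) with parts as balanced as possible, and is at most (1 − 1/r) · n^2/2. For r = 8, n = 490: the density bound is (7/8) · 240100/2 = 420175/4 ≈ 105043.75. The integer-valued extremum is e(T(490, 8)) = 105043, which is strictly less than the density bound 420175/4 since 8 ∤ 490 (the parts of T(490, 8) cannot all be equal).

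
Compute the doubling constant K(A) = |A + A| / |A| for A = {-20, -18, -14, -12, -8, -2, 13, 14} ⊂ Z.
K = |A + A| / |A| = 29/8

Enumerate A + A = {a + b : a, b ∈ A}. With |A| = 8, there are |A|^2 = 64 ordered sum pairs; collecting distinct values, A + A = {-40, -38, -36, -34, -32, -30, -28, -26, -24, -22, -20, -16, -14, -10, -7, -6, -5, -4, -1, 0, 1, 2, 5, 6, 11, 12, 26, 27, 28}, so |A + A| = 29. Thus K = 29/8. For comparison, the minimum possible |A + A| over all 8-element sets is 2·8 − 1 = 15 (so min K = 15/8), attained only by arithmetic progressions.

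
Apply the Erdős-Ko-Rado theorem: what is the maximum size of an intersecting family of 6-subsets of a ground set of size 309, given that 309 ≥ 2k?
max |F| = C(308, 5) = 22356442416

Erdős-Ko-Rado (1961): when n ≥ 2k, max |F| = C(n−1, k−1). The bound is attained by the star {A : i ∈ A} for any fixed i ∈ [n]. Here C(309−1, 6−1) = C(308, 5) = 22356442416.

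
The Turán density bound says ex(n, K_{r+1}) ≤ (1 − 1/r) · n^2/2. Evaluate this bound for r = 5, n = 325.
Turán density bound = (4/5) · 325^2/2 = 42250

Turán's theorem: ex(n, K_{r+1}) is achieved by the complete r-partite Turán graph T(n, r) with parts as balanced as possible, and is at most (1 − 1/r) · n^2/2. For r = 5, n = 325: the density bound is (4/5) · 105625/2 = 42250. Since 5 ∣ 325, the Turán graph T(325, 5) has parts of equal size 65, and its edge count e(T(325, 5)) = 42250 attains the density bound exactly.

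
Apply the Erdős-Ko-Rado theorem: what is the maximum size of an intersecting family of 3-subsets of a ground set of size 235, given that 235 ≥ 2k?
max |F| = C(234, 2) = 27261

The Erdős-Ko-Rado theorem states: for n ≥ 2k, an intersecting family of k-subsets of an n-element set has size at most C(n − 1, k − 1), with equality for 'star' families {A ⊆ [n] : |A| = k, i ∈ A} (fix an element i). For n = 235, k = 3: C(234, 2) = 27261.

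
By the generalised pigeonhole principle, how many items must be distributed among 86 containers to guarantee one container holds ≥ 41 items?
n = (41 − 1)·86 + 1 = 3441

By the generalised pigeonhole principle, to guarantee some box contains ≥ r objects we need more than (r − 1) · k objects total. Threshold: n = (r − 1) · k + 1. With r = 41 and k = 86: n = 40 · 86 + 1 = 3440 + 1 = 3441. For n = 3440 = 40 · 86, we can put exactly 40 objects in every box, avoiding 41 in any single one — so 3441 is tight.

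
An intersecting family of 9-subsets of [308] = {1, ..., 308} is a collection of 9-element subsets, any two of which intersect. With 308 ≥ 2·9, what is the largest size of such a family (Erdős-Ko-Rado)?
max |F| = C(307, 8) = 1785048511523850

The Erdős-Ko-Rado theorem states: for n ≥ 2k, an intersecting family of k-subsets of an n-element set has size at most C(n − 1, k − 1), with equality for 'star' families {A ⊆ [n] : |A| = k, i ∈ A} (fix an element i). For n = 308, k = 9: C(307, 8) = 1785048511523850.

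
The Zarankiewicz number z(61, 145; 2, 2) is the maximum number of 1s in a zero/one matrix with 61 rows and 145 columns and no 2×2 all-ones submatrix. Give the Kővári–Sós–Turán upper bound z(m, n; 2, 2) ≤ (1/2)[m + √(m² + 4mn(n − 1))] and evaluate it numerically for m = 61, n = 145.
z(61, 145; 2, 2) ≤ (1/2)[61 + √(61² + 4·61·145·144)] = (1/2)[61 + √5098441] = 1159.4864

Kővári–Sós–Turán: let r_1, ..., r_61 be the row sums and z = Σ r_i the total number of 1s. Each pair of columns can share at most one row with both entries 1 (else a 2×2 all-ones block appears), so Σ_i C(r_i, 2) ≤ C(145, 2) = 10440. By convexity Σ_i C(r_i, 2) ≥ 61·C(z/61, 2) = z(z − 61)/(2·61), giving z² − 61z − 61·145·144 ≤ 0 and hence z ≤ (1/2)[61 + √(3721 + 4·1273680)] = (1/2)[61 + √5098441] ≈ (1/2)(61 + 2257.9728) = 1159.4864.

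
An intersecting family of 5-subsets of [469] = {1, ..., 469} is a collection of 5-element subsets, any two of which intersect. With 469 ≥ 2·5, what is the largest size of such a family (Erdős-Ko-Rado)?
max |F| = C(468, 4) = 1973287485

Erdős-Ko-Rado (1961): when n ≥ 2k, max |F| = C(n−1, k−1). The bound is attained by the star {A : i ∈ A} for any fixed i ∈ [n]. Here C(469−1, 5−1) = C(468, 4) = 1973287485.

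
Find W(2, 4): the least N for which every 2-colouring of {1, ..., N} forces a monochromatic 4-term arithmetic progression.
W(2, 4) = 35

This is a classical value, W(2, 4) = 35, established by combining an explicit 2-colouring of {1, ..., 34} with no monochromatic 4-AP (giving the lower bound W(2, 4) > 34) and a finite case analysis / exhaustive computer search showing every 2-colouring of {1, ..., 35} has such an AP.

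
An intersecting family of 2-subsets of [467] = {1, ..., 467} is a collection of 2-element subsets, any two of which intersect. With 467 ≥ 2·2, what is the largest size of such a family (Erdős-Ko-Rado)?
max |F| = C(466, 1) = 466

Erdős-Ko-Rado (1961): when n ≥ 2k, max |F| = C(n−1, k−1). The bound is attained by the star {A : i ∈ A} for any fixed i ∈ [n]. Here C(467−1, 2−1) = C(466, 1) = 466.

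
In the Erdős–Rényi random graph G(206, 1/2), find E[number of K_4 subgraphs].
E[# K_4] = C(206, 4) · (1/2)^C(4, 2) = 72867865 / 2^6 = 1138560.390625

For each 4-subset S of vertices (there are C(206, 4) = 72867865 such S), let X_S = 1 if S induces a K_4 (all C(4, 2) = 6 edges present). Then P(X_S = 1) = (1/2)^6 = 1/64. By linearity of expectation, E[# K_4] = C(206, 4) · (1/2)^6 = 72867865 / 64 = 1138560.390625.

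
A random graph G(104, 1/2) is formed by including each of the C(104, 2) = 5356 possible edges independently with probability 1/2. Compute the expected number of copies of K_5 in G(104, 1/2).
E[# K_5] = C(104, 5) · (1/2)^C(5, 2) = 91962520 / 2^10 = 11495315/128 = 89807.1484375

For each 5-subset S of vertices (there are C(104, 5) = 91962520 such S), let X_S = 1 if S induces a K_5 (all C(5, 2) = 10 edges present). Then P(X_S = 1) = (1/2)^10 = 1/1024. By linearity of expectation, E[# K_5] = C(104, 5) · (1/2)^10 = 91962520 / 1024 = 11495315/128 = 89807.1484375.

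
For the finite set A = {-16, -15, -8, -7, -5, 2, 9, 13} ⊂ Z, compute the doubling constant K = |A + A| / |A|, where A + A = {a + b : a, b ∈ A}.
K = |A + A| / |A| = 30/8 = 15/4

Enumerate A + A = {a + b : a, b ∈ A}. With |A| = 8, there are |A|^2 = 64 ordered sum pairs; collecting distinct values, A + A = {-32, -31, -30, -24, -23, -22, -21, -20, -16, -15, -14, -13, -12, -10, -7, -6, -5, -3, -2, 1, 2, 4, 5, 6, 8, 11, 15, 18, 22, 26}, so |A + A| = 30. Thus K = 30/8 = 15/4. For comparison, the minimum possible |A + A| over all 8-element sets is 2·8 − 1 = 15 (so min K = 15/8), attained only by arithmetic progressions.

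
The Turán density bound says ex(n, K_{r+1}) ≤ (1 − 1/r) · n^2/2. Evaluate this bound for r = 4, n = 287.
Turán density bound = (3/4) · 287^2/2 = 247107/8 ≈ 30888.375

Turán's theorem: ex(n, K_{r+1}) is achieved by the complete r-partite Turán graph T(n, r) with parts as balanced as possible, and is at most (1 − 1/r) · n^2/2. For r = 4, n = 287: the density bound is (3/4) · 82369/2 = 247107/8 ≈ 30888.375. The integer-valued extremum is e(T(287, 4)) = 30888, which is strictly less than the density bound 247107/8 since 4 ∤ 287 (the parts of T(287, 4) cannot all be equal).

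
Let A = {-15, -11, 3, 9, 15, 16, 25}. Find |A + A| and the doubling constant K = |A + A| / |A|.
K = |A + A| / |A| = 27/7

Enumerate A + A = {a + b : a, b ∈ A}. With |A| = 7, there are |A|^2 = 49 ordered sum pairs; collecting distinct values, A + A = {-30, -26, -22, -12, -8, -6, -2, 0, 1, 4, 5, 6, 10, 12, 14, 18, 19, 24, 25, 28, 30, 31, 32, 34, 40, 41, 50}, so |A + A| = 27. Thus K = 27/7. For comparison, the minimum possible |A + A| over all 7-element sets is 2·7 − 1 = 13 (so min K = 13/7), attained only by arithmetic progressions.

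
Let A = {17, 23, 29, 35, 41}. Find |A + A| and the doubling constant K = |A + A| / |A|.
K = |A + A| / |A| = 9/5

Enumerate A + A = {a + b : a, b ∈ A}. With |A| = 5, there are |A|^2 = 25 ordered sum pairs; collecting distinct values, A + A = {34, 40, 46, 52, 58, 64, 70, 76, 82}, so |A + A| = 9. Thus K = 9/5. Here |A + A| = 2|A| − 1 = 9, the minimum possible — so K = 9/5 is minimal, which holds iff A is an arithmetic progression.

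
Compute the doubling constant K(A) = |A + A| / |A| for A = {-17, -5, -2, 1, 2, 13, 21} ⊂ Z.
K = |A + A| / |A| = 25/7

Enumerate A + A = {a + b : a, b ∈ A}. With |A| = 7, there are |A|^2 = 49 ordered sum pairs; collecting distinct values, A + A = {-34, -22, -19, -16, -15, -10, -7, -4, -3, -1, 0, 2, 3, 4, 8, 11, 14, 15, 16, 19, 22, 23, 26, 34, 42}, so |A + A| = 25. Thus K = 25/7. For comparison, the minimum possible |A + A| over all 7-element sets is 2·7 − 1 = 13 (so min K = 13/7), attained only by arithmetic progressions.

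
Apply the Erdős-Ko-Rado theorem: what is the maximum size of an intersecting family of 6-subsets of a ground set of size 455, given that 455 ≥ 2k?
max |F| = C(454, 5) = 157217287590

The Erdős-Ko-Rado theorem states: for n ≥ 2k, an intersecting family of k-subsets of an n-element set has size at most C(n − 1, k − 1), with equality for 'star' families {A ⊆ [n] : |A| = k, i ∈ A} (fix an element i). For n = 455, k = 6: C(454, 5) = 157217287590.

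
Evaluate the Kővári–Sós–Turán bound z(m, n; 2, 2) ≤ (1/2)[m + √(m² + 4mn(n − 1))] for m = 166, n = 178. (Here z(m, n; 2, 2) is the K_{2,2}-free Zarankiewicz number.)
z(166, 178; 2, 2) ≤ (1/2)[166 + √(166² + 4·166·178·177)] = (1/2)[166 + √20947540] = 2371.4241

Kővári–Sós–Turán: let r_1, ..., r_166 be the row sums and z = Σ r_i the total number of 1s. Each pair of columns can share at most one row with both entries 1 (else a 2×2 all-ones block appears), so Σ_i C(r_i, 2) ≤ C(178, 2) = 15753. By convexity Σ_i C(r_i, 2) ≥ 166·C(z/166, 2) = z(z − 166)/(2·166), giving z² − 166z − 166·178·177 ≤ 0 and hence z ≤ (1/2)[166 + √(27556 + 4·5229996)] = (1/2)[166 + √20947540] ≈ (1/2)(166 + 4576.8483) = 2371.4241.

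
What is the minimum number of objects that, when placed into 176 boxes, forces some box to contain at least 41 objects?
n = (41 − 1)·176 + 1 = 7041

By the generalised pigeonhole principle, to guarantee some box contains ≥ r objects we need more than (r − 1) · k objects total. Threshold: n = (r − 1) · k + 1. With r = 41 and k = 176: n = 40 · 176 + 1 = 7040 + 1 = 7041. For n = 7040 = 40 · 176, we can put exactly 40 objects in every box, avoiding 41 in any single one — so 7041 is tight.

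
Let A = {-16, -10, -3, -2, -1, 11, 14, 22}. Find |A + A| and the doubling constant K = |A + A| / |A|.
K = |A + A| / |A| = 32/8 = 4

Enumerate A + A = {a + b : a, b ∈ A}. With |A| = 8, there are |A|^2 = 64 ordered sum pairs; collecting distinct values, A + A = {-32, -26, -20, -19, -18, -17, -13, -12, -11, -6, -5, -4, -3, -2, 1, 4, 6, 8, 9, 10, 11, 12, 13, 19, 20, 21, 22, 25, 28, 33, 36, 44}, so |A + A| = 32. Thus K = 32/8 = 4. For comparison, the minimum possible |A + A| over all 8-element sets is 2·8 − 1 = 15 (so min K = 15/8), attained only by arithmetic progressions.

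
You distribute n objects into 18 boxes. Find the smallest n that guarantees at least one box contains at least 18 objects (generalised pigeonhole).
n = (18 − 1)·18 + 1 = 307

By the generalised pigeonhole principle, to guarantee some box contains ≥ r objects we need more than (r − 1) · k objects total. Threshold: n = (r − 1) · k + 1. With r = 18 and k = 18: n = 17 · 18 + 1 = 306 + 1 = 307. For n = 306 = 17 · 18, we can put exactly 17 objects in every box, avoiding 18 in any single one — so 307 is tight.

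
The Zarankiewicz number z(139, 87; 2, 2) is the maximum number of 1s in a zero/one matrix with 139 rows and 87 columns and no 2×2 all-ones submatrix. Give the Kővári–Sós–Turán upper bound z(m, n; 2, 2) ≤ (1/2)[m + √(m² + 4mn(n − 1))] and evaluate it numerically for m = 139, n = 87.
z(139, 87; 2, 2) ≤ (1/2)[139 + √(139² + 4·139·87·86)] = (1/2)[139 + √4179313] = 1091.6684

Kővári–Sós–Turán: let r_1, ..., r_139 be the row sums and z = Σ r_i the total number of 1s. Each pair of columns can share at most one row with both entries 1 (else a 2×2 all-ones block appears), so Σ_i C(r_i, 2) ≤ C(87, 2) = 3741. By convexity Σ_i C(r_i, 2) ≥ 139·C(z/139, 2) = z(z − 139)/(2·139), giving z² − 139z − 139·87·86 ≤ 0 and hence z ≤ (1/2)[139 + √(19321 + 4·1039998)] = (1/2)[139 + √4179313] ≈ (1/2)(139 + 2044.3368) = 1091.6684.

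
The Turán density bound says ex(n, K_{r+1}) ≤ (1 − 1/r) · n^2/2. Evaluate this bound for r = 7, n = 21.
Turán density bound = (6/7) · 21^2/2 = 189

Turán's theorem: ex(n, K_{r+1}) is achieved by the complete r-partite Turán graph T(n, r) with parts as balanced as possible, and is at most (1 − 1/r) · n^2/2. For r = 7, n = 21: the density bound is (6/7) · 441/2 = 189. Since 7 ∣ 21, the Turán graph T(21, 7) has parts of equal size 3, and its edge count e(T(21, 7)) = 189 attains the density bound exactly.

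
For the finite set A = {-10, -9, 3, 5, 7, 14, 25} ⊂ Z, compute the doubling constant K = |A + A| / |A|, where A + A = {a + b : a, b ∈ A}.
K = |A + A| / |A| = 26/7

Enumerate A + A = {a + b : a, b ∈ A}. With |A| = 7, there are |A|^2 = 49 ordered sum pairs; collecting distinct values, A + A = {-20, -19, -18, -7, -6, -5, -4, -3, -2, 4, 5, 6, 8, 10, 12, 14, 15, 16, 17, 19, 21, 28, 30, 32, 39, 50}, so |A + A| = 26. Thus K = 26/7. For comparison, the minimum possible |A + A| over all 7-element sets is 2·7 − 1 = 13 (so min K = 13/7), attained only by arithmetic progressions.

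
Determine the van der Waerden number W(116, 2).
W(116, 2) = 116 + 1 = 117

A 2-term AP is any pair of integers, so a monochromatic 2-AP exists iff some colour is used at least twice. With 116 colours, the colouring i ↦ i on {1, ..., 116} uses each colour once, avoiding any monochromatic pair, so W(116, 2) > 116. For {1, ..., 117}, pigeonhole forces two integers of the same colour, which form a monochromatic 2-AP. Hence W(116, 2) = 117.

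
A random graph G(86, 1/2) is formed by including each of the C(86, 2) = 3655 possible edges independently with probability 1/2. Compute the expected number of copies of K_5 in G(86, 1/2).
E[# K_5] = C(86, 5) · (1/2)^C(5, 2) = 34826302 / 2^10 = 17413151/512 ≈ 34010.060547

For each 5-subset S of vertices (there are C(86, 5) = 34826302 such S), let X_S = 1 if S induces a K_5 (all C(5, 2) = 10 edges present). Then P(X_S = 1) = (1/2)^10 = 1/1024. By linearity of expectation, E[# K_5] = C(86, 5) · (1/2)^10 = 34826302 / 1024 = 17413151/512 ≈ 34010.060547.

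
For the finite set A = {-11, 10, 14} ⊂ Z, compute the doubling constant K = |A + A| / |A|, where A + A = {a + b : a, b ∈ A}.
K = |A + A| / |A| = 6/3 = 2

Enumerate A + A = {a + b : a, b ∈ A}. With |A| = 3, there are |A|^2 = 9 ordered sum pairs; collecting distinct values, A + A = {-22, -1, 3, 20, 24, 28}, so |A + A| = 6. Thus K = 6/3 = 2. For comparison, the minimum possible |A + A| over all 3-element sets is 2·3 − 1 = 5 (so min K = 5/3), attained only by arithmetic progressions.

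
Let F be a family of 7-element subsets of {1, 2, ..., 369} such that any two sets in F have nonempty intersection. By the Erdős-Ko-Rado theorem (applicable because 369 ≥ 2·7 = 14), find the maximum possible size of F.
max |F| = C(368, 6) = 3311031748024

Erdős-Ko-Rado (1961): when n ≥ 2k, max |F| = C(n−1, k−1). The bound is attained by the star {A : i ∈ A} for any fixed i ∈ [n]. Here C(369−1, 7−1) = C(368, 6) = 3311031748024.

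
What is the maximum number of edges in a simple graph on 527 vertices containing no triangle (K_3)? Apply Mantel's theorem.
ex(527, K_3) = ⌊527^2/4⌋ = 69432

Mantel (1907): a triangle-free graph on n vertices has at most ⌊n^2/4⌋ edges, with equality for the complete bipartite graph K_{⌊n/2⌋, ⌈n/2⌉}. For n = 527: ⌊527^2/4⌋ = ⌊277729/4⌋ = 69432. The extremal graph is K_{263, 264}, which has 263·264 = 69432 edges.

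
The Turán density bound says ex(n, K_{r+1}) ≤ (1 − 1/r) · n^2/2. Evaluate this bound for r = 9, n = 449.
Turán density bound = (8/9) · 449^2/2 = 806404/9 ≈ 89600.4444

Turán's theorem: ex(n, K_{r+1}) is achieved by the complete r-partite Turán graph T(n, r) with parts as balanced as possible, and is at most (1 − 1/r) · n^2/2. For r = 9, n = 449: the density bound is (8/9) · 201601/2 = 806404/9 ≈ 89600.4444. The integer-valued extremum is e(T(449, 9)) = 89600, which is strictly less than the density bound 806404/9 since 9 ∤ 449 (the parts of T(449, 9) cannot all be equal).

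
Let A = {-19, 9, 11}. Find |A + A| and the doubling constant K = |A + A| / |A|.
K = |A + A| / |A| = 6/3 = 2

Enumerate A + A = {a + b : a, b ∈ A}. With |A| = 3, there are |A|^2 = 9 ordered sum pairs; collecting distinct values, A + A = {-38, -10, -8, 18, 20, 22}, so |A + A| = 6. Thus K = 6/3 = 2. For comparison, the minimum possible |A + A| over all 3-element sets is 2·3 − 1 = 5 (so min K = 5/3), attained only by arithmetic progressions.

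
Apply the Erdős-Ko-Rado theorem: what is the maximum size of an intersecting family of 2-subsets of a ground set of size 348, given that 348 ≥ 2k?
max |F| = C(347, 1) = 347

The Erdős-Ko-Rado theorem states: for n ≥ 2k, an intersecting family of k-subsets of an n-element set has size at most C(n − 1, k − 1), with equality for 'star' families {A ⊆ [n] : |A| = k, i ∈ A} (fix an element i). For n = 348, k = 2: C(347, 1) = 347.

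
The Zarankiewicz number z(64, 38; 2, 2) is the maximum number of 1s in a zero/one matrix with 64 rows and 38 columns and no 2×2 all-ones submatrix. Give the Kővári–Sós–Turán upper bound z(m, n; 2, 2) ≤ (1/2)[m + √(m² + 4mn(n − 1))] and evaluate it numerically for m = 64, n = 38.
z(64, 38; 2, 2) ≤ (1/2)[64 + √(64² + 4·64·38·37)] = (1/2)[64 + √364032] = 333.6753

Kővári–Sós–Turán: let r_1, ..., r_64 be the row sums and z = Σ r_i the total number of 1s. Each pair of columns can share at most one row with both entries 1 (else a 2×2 all-ones block appears), so Σ_i C(r_i, 2) ≤ C(38, 2) = 703. By convexity Σ_i C(r_i, 2) ≥ 64·C(z/64, 2) = z(z − 64)/(2·64), giving z² − 64z − 64·38·37 ≤ 0 and hence z ≤ (1/2)[64 + √(4096 + 4·89984)] = (1/2)[64 + √364032] ≈ (1/2)(64 + 603.3506) = 333.6753.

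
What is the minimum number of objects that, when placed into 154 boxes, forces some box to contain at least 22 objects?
n = (22 − 1)·154 + 1 = 3235

By the generalised pigeonhole principle, to guarantee some box contains ≥ r objects we need more than (r − 1) · k objects total. Threshold: n = (r − 1) · k + 1. With r = 22 and k = 154: n = 21 · 154 + 1 = 3234 + 1 = 3235. For n = 3234 = 21 · 154, we can put exactly 21 objects in every box, avoiding 22 in any single one — so 3235 is tight.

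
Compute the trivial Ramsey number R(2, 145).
R(2, 145) = 145

R(2, k) = k for all k ≥ 2: in a 2-colouring of K_k, either some edge is red (a red K_2) or all edges are blue (a blue K_k). And K_{144} coloured all-blue has no blue K_145, so R(2, 145) > 144. Hence R(2, 145) = 145.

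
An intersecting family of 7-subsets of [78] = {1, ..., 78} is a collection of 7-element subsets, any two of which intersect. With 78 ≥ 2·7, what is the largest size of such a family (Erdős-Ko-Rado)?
max |F| = C(77, 6) = 237093780

Erdős-Ko-Rado (1961): when n ≥ 2k, max |F| = C(n−1, k−1). The bound is attained by the star {A : i ∈ A} for any fixed i ∈ [n]. Here C(78−1, 7−1) = C(77, 6) = 237093780.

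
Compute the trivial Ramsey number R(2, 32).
R(2, 32) = 32

R(2, k) = k for all k ≥ 2: in a 2-colouring of K_k, either some edge is red (a red K_2) or all edges are blue (a blue K_k). And K_{31} coloured all-blue has no blue K_32, so R(2, 32) > 31. Hence R(2, 32) = 32.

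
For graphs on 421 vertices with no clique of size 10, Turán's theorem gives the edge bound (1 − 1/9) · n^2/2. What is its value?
Turán density bound = (8/9) · 421^2/2 = 708964/9 ≈ 78773.7778

Turán's theorem: ex(n, K_{r+1}) is achieved by the complete r-partite Turán graph T(n, r) with parts as balanced as possible, and is at most (1 − 1/r) · n^2/2. For r = 9, n = 421: the density bound is (8/9) · 177241/2 = 708964/9 ≈ 78773.7778. The integer-valued extremum is e(T(421, 9)) = 78773, which is strictly less than the density bound 708964/9 since 9 ∤ 421 (the parts of T(421, 9) cannot all be equal).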